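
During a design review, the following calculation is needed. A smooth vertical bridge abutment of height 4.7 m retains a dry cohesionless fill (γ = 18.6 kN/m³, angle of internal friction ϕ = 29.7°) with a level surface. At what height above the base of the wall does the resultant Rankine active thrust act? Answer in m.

1.57 m

K_a = 0.3374.
The pressure distribution is triangular, so the resultant acts at H/3 above the base = 4.7/3 = 1.567 m.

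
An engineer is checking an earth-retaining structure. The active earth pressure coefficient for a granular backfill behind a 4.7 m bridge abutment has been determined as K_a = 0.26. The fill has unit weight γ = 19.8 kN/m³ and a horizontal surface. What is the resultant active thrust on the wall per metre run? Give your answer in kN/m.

56.9 kN/m

P = ½ K_a γ H² = 0.5 × 0.26 × 19.8 × 4.7² = 56.86 kN/m.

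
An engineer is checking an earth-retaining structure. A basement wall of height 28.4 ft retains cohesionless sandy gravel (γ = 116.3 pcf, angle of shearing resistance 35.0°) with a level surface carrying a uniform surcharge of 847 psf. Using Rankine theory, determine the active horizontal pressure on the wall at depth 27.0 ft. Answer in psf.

K_a = (1 − sin φ)/(1 + sin φ) = 0.2710.
σ_v = γz + q = 116.3 × 27.0 + 847 = 3987 psf.
σ_h = K_a σ_v = 0.2710 × 3987 = 1080 psf.

1080 psf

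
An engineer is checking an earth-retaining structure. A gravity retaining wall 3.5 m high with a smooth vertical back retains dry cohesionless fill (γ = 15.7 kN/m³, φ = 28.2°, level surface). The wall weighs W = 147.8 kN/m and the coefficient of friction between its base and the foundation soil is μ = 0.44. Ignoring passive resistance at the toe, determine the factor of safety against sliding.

1.89

K_a = tan²(45° − 28.2°/2) = 0.3582.
P_a = ½K_aγH² = 0.5×0.3582×15.7×3.5² = 34.44 kN/m, acting at H/3 = 1.167 m above the base.
FS_sliding = μW / P_a = 0.44×147.8 / 34.44 = 1.888.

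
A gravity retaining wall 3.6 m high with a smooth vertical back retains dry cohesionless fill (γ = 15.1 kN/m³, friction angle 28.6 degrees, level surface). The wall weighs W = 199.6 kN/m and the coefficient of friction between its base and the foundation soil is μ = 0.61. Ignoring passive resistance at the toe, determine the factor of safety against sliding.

K_a = tan²(45° − 28.6°/2) = 0.3525.
P_a = ½K_aγH² = 0.5×0.3525×15.1×3.6² = 34.50 kN/m, acting at H/3 = 1.200 m above the base.
FS_sliding = μW / P_a = 0.61×199.6 / 34.50 = 3.530.

3.53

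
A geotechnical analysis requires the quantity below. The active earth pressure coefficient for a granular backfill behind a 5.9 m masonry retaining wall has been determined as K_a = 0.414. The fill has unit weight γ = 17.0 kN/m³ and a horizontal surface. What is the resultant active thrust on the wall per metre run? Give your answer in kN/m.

122 kN/m

P = ½ K_a γ H² = 0.5 × 0.414 × 17.0 × 5.9² = 122.5 kN/m.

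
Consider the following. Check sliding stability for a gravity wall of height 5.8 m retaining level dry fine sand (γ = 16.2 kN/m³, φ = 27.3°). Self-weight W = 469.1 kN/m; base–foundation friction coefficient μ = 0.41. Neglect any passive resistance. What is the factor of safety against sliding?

1.90

K_a = tan²(45° − 27.3°/2) = 0.3711.
P_a = ½K_aγH² = 0.5×0.3711×16.2×5.8² = 101.1 kN/m, acting at H/3 = 1.933 m above the base.
FS_sliding = μW / P_a = 0.41×469.1 / 101.1 = 1.902.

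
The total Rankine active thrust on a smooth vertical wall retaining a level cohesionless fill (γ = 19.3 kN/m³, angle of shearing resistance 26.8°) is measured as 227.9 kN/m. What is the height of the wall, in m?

K_a = 0.3785. P_a = ½ K_a γ H² ⇒ H = √(2P_a/(K_a γ)).
H = √(2×227.9/(0.3785×19.3)) = 7.899 m.

7.90 m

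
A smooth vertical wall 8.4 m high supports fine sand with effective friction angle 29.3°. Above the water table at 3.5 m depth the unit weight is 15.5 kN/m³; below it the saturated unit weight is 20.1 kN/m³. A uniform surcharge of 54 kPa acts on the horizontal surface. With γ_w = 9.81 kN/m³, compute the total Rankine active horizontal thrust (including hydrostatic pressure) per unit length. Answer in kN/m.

K_a = tan²(45° − φ/2) = 0.3428.
γ' = 20.1 − 9.81 = 10.29 kN/m³. h₂ = H − d_w = 4.9 m.
σ'_h: at surface K_a·q = 18.51; at WT K_a(q+γd_w) = 37.11; at base K_a(q+γd_w+γ'h₂) = 54.40 kPa.
P₁ = ½(18.51+37.11)×3.5 = 97.34; P₂ = ½(37.11+54.40)×4.9 = 224.2; P_w = ½γ_w h₂² = 117.8.
Total = 97.34+224.2+117.8 = 439.3 kN/m.

439 kN/m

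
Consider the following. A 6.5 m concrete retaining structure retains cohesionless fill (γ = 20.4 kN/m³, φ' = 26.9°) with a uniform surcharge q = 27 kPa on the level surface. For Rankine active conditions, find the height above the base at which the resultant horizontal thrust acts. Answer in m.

2.48 m

K_a = 0.3770.
Triangular part P₁ = ½K_aγH² = 162.5 at H/3 = 2.167 m; rectangular part P₂ = K_a q H = 66.16 at H/2 = 3.250 m.
ȳ = (P₁·2.167 + P₂·3.250)/(P₁+P₂) = 2.480 m.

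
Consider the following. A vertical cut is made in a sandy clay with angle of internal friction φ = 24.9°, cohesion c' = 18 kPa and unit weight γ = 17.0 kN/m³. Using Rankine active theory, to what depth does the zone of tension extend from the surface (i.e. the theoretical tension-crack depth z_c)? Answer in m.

3.32 m

K_a = tan²(45° − 24.9°/2) = 0.4074; √K_a = 0.6383.
The active pressure is zero where K_a γ z = 2c√K_a, so z_c = 2c/(γ√K_a) = 2×18/(17.0×0.6383) = 3.318 m.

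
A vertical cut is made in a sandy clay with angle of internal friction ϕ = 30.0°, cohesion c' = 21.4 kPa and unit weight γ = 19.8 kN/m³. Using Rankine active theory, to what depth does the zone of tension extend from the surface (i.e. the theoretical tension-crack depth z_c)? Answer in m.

K_a = tan²(45° − 30.0°/2) = 0.3333; √K_a = 0.5774.
The active pressure is zero where K_a γ z = 2c√K_a, so z_c = 2c/(γ√K_a) = 2×21.4/(19.8×0.5774) = 3.744 m.

3.74 m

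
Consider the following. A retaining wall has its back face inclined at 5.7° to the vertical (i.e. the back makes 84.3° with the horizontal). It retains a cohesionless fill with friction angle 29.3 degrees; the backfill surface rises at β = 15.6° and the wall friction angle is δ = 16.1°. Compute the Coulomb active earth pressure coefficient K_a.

K_a = sin²(α+φ) / [sin²α · sin(α−δ) · (1 + √{sin(φ+δ)sin(φ−β) / (sin(α−δ)sin(α+β))})²].
With α = 84.3°, φ = 29.3°, δ = 16.1°, β = 15.6°: K_a = 0.4471.

0.447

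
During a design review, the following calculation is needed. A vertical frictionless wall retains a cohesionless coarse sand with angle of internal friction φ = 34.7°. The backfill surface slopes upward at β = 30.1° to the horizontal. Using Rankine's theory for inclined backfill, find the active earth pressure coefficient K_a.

K_a = cos β · (cos β − √(cos²β − cos²φ)) / (cos β + √(cos²β − cos²φ)).
cos β = 0.8652, cos φ = 0.8221, √(cos²β − cos²φ) = 0.2694.
K_a = 0.8652 × (0.8652 − 0.2694)/(0.8652 + 0.2694) = 0.4543.

0.454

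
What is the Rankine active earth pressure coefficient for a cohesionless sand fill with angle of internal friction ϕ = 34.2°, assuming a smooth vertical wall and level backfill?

0.280

K_a = (1 − sin φ)/(1 + sin φ) = (1 − sin 34.2°)/(1 + sin 34.2°) = 0.2803.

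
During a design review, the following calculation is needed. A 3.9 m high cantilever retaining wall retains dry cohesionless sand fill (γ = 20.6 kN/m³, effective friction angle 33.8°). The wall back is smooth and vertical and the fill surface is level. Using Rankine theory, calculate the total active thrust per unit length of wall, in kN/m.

44.7 kN/m

K_a = tan²(45° − φ/2) = 0.2851.
P_a = ½ K_a γ H² = 0.5 × 0.2851 × 20.6 × 3.9² = 44.67 kN/m.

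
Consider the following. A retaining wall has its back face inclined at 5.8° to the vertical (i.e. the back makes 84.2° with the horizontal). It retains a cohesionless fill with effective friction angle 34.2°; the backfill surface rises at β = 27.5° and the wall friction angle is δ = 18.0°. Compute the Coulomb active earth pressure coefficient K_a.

0.484

K_a = sin²(α+φ) / [sin²α · sin(α−δ) · (1 + √{sin(φ+δ)sin(φ−β) / (sin(α−δ)sin(α+β))})²].
With α = 84.2°, φ = 34.2°, δ = 18.0°, β = 27.5°: K_a = 0.4835.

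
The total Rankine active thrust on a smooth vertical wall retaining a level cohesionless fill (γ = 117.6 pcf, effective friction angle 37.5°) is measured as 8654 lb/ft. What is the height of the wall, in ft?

K_a = 0.2432. P_a = ½ K_a γ H² ⇒ H = √(2P_a/(K_a γ)).
H = √(2×8654/(0.2432×117.6)) = 24.60 ft.

24.6 ft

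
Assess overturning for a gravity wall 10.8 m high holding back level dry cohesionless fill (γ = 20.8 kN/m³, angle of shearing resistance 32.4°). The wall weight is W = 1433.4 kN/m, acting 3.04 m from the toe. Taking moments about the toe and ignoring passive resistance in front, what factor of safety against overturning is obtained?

K_a = tan²(45° − 32.4°/2) = 0.3022.
P_a = ½K_aγH² = 0.5×0.3022×20.8×10.8² = 366.6 kN/m, acting at H/3 = 3.600 m above the base.
Overturning moment M_o = P_a × H/3 = 366.6 × 3.600 = 1320.
Resisting moment M_r = W × 3.04 = 1433.4 × 3.04 = 4358.
FS_overturning = M_r/M_o = 4358/1320 = 3.302.

3.30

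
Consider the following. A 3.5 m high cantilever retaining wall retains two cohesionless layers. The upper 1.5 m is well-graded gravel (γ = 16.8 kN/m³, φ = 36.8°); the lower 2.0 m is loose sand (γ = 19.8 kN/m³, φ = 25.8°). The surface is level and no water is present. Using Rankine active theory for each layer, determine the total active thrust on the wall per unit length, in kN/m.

40.2 kN/m

K_a1 = tan²(45°−36.8°/2) = 0.2508; K_a2 = tan²(45°−25.8°/2) = 0.3935.
Layer 1: σ at base = K_a1 γ₁ h₁ = 6.319 kPa; P₁ = ½×6.319×1.5 = 4.739.
Layer 2: σ_v at top = γ₁h₁ = 25.20; σ_h top = K_a2×25.20 = 9.916; σ_h base = K_a2×(25.20+19.8×2.0) = 25.50.
P₂ = ½(9.916+25.50)×2.0 = 35.42. Total P_a = 4.739+35.42 = 40.15 kN/m.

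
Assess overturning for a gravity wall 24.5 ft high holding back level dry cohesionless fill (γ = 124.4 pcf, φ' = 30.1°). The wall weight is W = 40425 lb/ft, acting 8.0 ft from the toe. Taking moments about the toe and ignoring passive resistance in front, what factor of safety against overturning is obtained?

K_a = tan²(45° − 30.1°/2) = 0.3320.
P_a = ½K_aγH² = 0.5×0.3320×124.4×24.5² = 12400 lb/ft, acting at H/3 = 8.167 ft above the base.
Overturning moment M_o = P_a × H/3 = 12400 × 8.167 = 101200.
Resisting moment M_r = W × 8.0 = 40425 × 8.0 = 323400.
FS_overturning = M_r/M_o = 323400/101200 = 3.195.

3.19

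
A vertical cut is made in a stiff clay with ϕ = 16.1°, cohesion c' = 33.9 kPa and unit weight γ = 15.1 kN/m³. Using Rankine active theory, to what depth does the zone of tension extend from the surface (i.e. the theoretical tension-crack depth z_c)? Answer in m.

K_a = tan²(45° − 16.1°/2) = 0.5658; √K_a = 0.7522.
The active pressure is zero where K_a γ z = 2c√K_a, so z_c = 2c/(γ√K_a) = 2×33.9/(15.1×0.7522) = 5.969 m.

5.97 m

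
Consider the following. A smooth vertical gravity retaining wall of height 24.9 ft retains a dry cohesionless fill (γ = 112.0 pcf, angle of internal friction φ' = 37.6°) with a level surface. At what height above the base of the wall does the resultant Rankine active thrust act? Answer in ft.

8.30 ft

K_a = 0.2421.
The pressure distribution is triangular, so the resultant acts at H/3 above the base = 24.9/3 = 8.300 ft.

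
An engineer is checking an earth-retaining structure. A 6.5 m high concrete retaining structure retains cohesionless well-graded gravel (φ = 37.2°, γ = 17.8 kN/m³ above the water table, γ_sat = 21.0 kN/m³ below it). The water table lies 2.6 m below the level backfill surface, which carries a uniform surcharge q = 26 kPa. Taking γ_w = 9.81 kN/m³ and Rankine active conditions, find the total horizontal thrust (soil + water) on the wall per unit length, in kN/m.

K_a = tan²(45° − φ/2) = 0.2464.
γ' = 21.0 − 9.81 = 11.19 kN/m³. h₂ = H − d_w = 3.9 m.
σ'_h: at surface K_a·q = 6.407; at WT K_a(q+γd_w) = 17.81; at base K_a(q+γd_w+γ'h₂) = 28.56 kPa.
P₁ = ½(6.407+17.81)×2.6 = 31.48; P₂ = ½(17.81+28.56)×3.9 = 90.43; P_w = ½γ_w h₂² = 74.61.
Total = 31.48+90.43+74.61 = 196.5 kN/m.

197 kN/m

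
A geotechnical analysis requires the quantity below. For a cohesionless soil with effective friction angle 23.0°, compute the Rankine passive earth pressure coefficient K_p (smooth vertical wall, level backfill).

K_p = (1 + sin φ)/(1 − sin φ) = tan²(45° + 23.0°/2) = 2.283.

2.28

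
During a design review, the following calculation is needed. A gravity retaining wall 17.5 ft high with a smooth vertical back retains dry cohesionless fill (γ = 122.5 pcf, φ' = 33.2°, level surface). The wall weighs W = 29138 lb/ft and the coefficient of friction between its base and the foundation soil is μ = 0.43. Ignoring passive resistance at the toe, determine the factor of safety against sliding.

2.28

K_a = tan²(45° − 33.2°/2) = 0.2924.
P_a = ½K_aγH² = 0.5×0.2924×122.5×17.5² = 5484 lb/ft, acting at H/3 = 5.833 ft above the base.
FS_sliding = μW / P_a = 0.43×29138 / 5484 = 2.285.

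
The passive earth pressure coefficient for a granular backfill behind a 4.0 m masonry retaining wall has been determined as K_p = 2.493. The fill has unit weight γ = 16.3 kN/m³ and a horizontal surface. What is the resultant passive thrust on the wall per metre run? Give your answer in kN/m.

P = ½ K_p γ H² = 0.5 × 2.493 × 16.3 × 4.0² = 325.1 kN/m.

325 kN/m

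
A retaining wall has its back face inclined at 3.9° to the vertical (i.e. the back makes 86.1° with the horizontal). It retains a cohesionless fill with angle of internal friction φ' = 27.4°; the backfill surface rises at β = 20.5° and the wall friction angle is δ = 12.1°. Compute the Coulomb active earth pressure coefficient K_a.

K_a = sin²(α+φ) / [sin²α · sin(α−δ) · (1 + √{sin(φ+δ)sin(φ−β) / (sin(α−δ)sin(α+β))})²].
With α = 86.1°, φ = 27.4°, δ = 12.1°, β = 20.5°: K_a = 0.5298.

0.530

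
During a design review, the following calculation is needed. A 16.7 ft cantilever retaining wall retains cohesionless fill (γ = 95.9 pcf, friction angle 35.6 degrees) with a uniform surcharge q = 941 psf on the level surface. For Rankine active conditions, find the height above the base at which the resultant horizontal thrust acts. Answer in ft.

7.07 ft

K_a = 0.2641.
Triangular part P₁ = ½K_aγH² = 3532 at H/3 = 5.567 ft; rectangular part P₂ = K_a q H = 4151 at H/2 = 8.350 ft.
ȳ = (P₁·5.567 + P₂·8.350)/(P₁+P₂) = 7.070 ft.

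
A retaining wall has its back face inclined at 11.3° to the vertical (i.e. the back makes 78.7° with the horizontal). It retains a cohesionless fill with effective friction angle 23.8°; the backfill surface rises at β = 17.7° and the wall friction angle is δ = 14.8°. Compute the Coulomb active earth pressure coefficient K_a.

K_a = sin²(α+φ) / [sin²α · sin(α−δ) · (1 + √{sin(φ+δ)sin(φ−β) / (sin(α−δ)sin(α+β))})²].
With α = 78.7°, φ = 23.8°, δ = 14.8°, β = 17.7°: K_a = 0.6816.

0.682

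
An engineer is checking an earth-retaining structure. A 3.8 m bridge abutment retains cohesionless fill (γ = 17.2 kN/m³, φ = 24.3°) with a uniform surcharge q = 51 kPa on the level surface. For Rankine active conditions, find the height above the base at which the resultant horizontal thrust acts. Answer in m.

K_a = 0.4169.
Triangular part P₁ = ½K_aγH² = 51.77 at H/3 = 1.267 m; rectangular part P₂ = K_a q H = 80.80 at H/2 = 1.900 m.
ȳ = (P₁·1.267 + P₂·1.900)/(P₁+P₂) = 1.653 m.

1.65 m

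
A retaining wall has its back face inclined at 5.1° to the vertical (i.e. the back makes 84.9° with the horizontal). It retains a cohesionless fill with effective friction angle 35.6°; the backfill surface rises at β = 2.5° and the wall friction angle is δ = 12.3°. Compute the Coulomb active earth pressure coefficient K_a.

K_a = sin²(α+φ) / [sin²α · sin(α−δ) · (1 + √{sin(φ+δ)sin(φ−β) / (sin(α−δ)sin(α+β))})²].
With α = 84.9°, φ = 35.6°, δ = 12.3°, β = 2.5°: K_a = 0.2874.

0.287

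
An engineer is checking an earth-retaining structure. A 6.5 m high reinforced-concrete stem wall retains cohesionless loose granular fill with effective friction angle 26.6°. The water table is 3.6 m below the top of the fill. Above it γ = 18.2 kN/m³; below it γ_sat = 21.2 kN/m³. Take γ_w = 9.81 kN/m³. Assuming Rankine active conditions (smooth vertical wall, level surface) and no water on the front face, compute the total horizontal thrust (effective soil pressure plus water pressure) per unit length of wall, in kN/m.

177 kN/m

K_a = tan²(45° − φ/2) = 0.3814.
γ' = 21.2 − 9.81 = 11.39 kN/m³. Depth below WT = 2.9 m.
σ'_h at WT = K_a γ d_w = 24.99 kPa; at base = 24.99 + K_a γ' × 2.9 = 37.59 kPa.
P₁ (0–3.6 m) = ½×24.99×3.6 = 44.99. P₂ (3.6–6.5 m) = ½(24.99+37.59)×2.9 = 90.75.
P_w = ½ γ_w h₂² = 0.5×9.81×2.9² = 41.25. Total = 44.99+90.75+41.25 = 177.0 kN/m.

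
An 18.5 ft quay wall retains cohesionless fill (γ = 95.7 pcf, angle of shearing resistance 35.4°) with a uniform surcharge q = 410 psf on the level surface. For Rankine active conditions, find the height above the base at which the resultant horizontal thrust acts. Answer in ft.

7.14 ft

K_a = 0.2664.
Triangular part P₁ = ½K_aγH² = 4363 at H/3 = 6.167 ft; rectangular part P₂ = K_a q H = 2021 at H/2 = 9.250 ft.
ȳ = (P₁·6.167 + P₂·9.250)/(P₁+P₂) = 7.143 ft.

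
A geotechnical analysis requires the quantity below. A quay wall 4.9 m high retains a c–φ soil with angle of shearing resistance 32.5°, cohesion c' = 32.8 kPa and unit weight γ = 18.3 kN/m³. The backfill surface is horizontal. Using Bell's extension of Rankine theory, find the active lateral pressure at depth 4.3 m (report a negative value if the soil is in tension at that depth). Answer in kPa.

K_a = (1 − sin φ)/(1 + sin φ) = 0.3010.
σ_a = K_a γ z − 2c√K_a = 0.3010×18.3×4.3 − 2×32.8×0.5486 = -12.31 kPa.

-12.3 kPa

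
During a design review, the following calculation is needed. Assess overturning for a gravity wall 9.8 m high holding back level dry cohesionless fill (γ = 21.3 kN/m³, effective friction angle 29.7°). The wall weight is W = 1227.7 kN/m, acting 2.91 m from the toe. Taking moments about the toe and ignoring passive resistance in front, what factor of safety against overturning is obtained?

K_a = tan²(45° − 29.7°/2) = 0.3374.
P_a = ½K_aγH² = 0.5×0.3374×21.3×9.8² = 345.1 kN/m, acting at H/3 = 3.267 m above the base.
Overturning moment M_o = P_a × H/3 = 345.1 × 3.267 = 1127.
Resisting moment M_r = W × 2.91 = 1227.7 × 2.91 = 3573.
FS_overturning = M_r/M_o = 3573/1127 = 3.169.

3.17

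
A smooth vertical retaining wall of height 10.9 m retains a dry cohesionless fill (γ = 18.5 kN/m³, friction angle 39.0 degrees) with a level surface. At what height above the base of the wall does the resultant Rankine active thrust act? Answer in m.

K_a = 0.2275.
The pressure distribution is triangular, so the resultant acts at H/3 above the base = 10.9/3 = 3.633 m.

3.63 m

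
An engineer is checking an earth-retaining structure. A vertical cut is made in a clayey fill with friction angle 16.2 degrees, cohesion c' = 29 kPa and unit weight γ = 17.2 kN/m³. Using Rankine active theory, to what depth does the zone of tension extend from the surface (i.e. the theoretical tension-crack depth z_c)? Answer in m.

4.49 m

K_a = tan²(45° − 16.2°/2) = 0.5637; √K_a = 0.7508.
The active pressure is zero where K_a γ z = 2c√K_a, so z_c = 2c/(γ√K_a) = 2×29/(17.2×0.7508) = 4.491 m.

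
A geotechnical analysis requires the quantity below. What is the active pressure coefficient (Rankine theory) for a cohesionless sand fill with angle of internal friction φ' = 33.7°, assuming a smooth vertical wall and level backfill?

K_a = tan²(45° − φ/2) = tan²(28.15°) = 0.2863.

0.286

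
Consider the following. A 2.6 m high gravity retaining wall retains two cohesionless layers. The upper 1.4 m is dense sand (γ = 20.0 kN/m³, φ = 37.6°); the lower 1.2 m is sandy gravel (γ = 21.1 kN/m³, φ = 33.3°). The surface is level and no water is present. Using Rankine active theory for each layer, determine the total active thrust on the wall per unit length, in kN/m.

K_a1 = tan²(45°−37.6°/2) = 0.2421; K_a2 = tan²(45°−33.3°/2) = 0.2911.
Layer 1: σ at base = K_a1 γ₁ h₁ = 6.779 kPa; P₁ = ½×6.779×1.4 = 4.746.
Layer 2: σ_v at top = γ₁h₁ = 28.00; σ_h top = K_a2×28.00 = 8.152; σ_h base = K_a2×(28.00+21.1×1.2) = 15.52.
P₂ = ½(8.152+15.52)×1.2 = 14.21. Total P_a = 4.746+14.21 = 18.95 kN/m.

19.0 kN/m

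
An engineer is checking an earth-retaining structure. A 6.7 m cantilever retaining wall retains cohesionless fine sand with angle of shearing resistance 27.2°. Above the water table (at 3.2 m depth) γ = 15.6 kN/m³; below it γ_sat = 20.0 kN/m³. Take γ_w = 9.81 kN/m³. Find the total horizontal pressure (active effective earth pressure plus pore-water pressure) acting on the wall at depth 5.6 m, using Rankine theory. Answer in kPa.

K_a = (1 − sin φ)/(1 + sin φ) = 0.3726.
γ' = 20.0 − 9.81 = 10.19 kN/m³.
Effective vertical stress at 5.6 m: σ'_v = 15.6×3.2 + 10.19×2.40 = 74.38 kPa.
σ'_h = K_a σ'_v = 0.3726 × 74.38 = 27.71 kPa; u = γ_w × 2.40 = 23.54 kPa.
Total σ_h = 27.71 + 23.54 = 51.26 kPa.

51.3 kPa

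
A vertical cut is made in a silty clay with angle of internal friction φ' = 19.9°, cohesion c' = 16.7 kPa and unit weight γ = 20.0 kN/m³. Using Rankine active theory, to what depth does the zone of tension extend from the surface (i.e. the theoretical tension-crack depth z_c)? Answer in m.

K_a = tan²(45° − 19.9°/2) = 0.4921; √K_a = 0.7015.
The active pressure is zero where K_a γ z = 2c√K_a, so z_c = 2c/(γ√K_a) = 2×16.7/(20.0×0.7015) = 2.381 m.

2.38 m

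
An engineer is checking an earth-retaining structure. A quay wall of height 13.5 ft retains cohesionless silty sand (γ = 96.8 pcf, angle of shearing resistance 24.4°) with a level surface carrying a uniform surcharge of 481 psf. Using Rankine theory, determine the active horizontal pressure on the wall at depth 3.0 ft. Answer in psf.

K_a = (1 − sin φ)/(1 + sin φ) = 0.4153.
σ_v = γz + q = 96.8 × 3.0 + 481 = 771.4 psf.
σ_h = K_a σ_v = 0.4153 × 771.4 = 320.4 psf.

320 psf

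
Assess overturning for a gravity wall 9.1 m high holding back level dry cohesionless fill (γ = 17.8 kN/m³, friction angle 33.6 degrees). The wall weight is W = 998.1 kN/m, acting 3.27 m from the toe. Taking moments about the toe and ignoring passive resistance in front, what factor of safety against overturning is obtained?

5.08

K_a = tan²(45° − 33.6°/2) = 0.2875.
P_a = ½K_aγH² = 0.5×0.2875×17.8×9.1² = 211.9 kN/m, acting at H/3 = 3.033 m above the base.
Overturning moment M_o = P_a × H/3 = 211.9 × 3.033 = 642.7.
Resisting moment M_r = W × 3.27 = 998.1 × 3.27 = 3264.
FS_overturning = M_r/M_o = 3264/642.7 = 5.078.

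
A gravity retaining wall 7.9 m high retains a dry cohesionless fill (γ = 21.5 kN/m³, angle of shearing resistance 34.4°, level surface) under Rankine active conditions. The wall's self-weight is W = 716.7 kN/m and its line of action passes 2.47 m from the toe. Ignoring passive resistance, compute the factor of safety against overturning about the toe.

K_a = tan²(45° − 34.4°/2) = 0.2780.
P_a = ½K_aγH² = 0.5×0.2780×21.5×7.9² = 186.5 kN/m, acting at H/3 = 2.633 m above the base.
Overturning moment M_o = P_a × H/3 = 186.5 × 2.633 = 491.1.
Resisting moment M_r = W × 2.47 = 716.7 × 2.47 = 1770.
FS_overturning = M_r/M_o = 1770/491.1 = 3.605.

3.60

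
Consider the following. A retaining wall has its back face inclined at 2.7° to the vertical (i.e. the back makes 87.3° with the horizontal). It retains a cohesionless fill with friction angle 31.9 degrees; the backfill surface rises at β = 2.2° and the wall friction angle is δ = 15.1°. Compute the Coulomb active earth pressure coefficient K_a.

0.307

K_a = sin²(α+φ) / [sin²α · sin(α−δ) · (1 + √{sin(φ+δ)sin(φ−β) / (sin(α−δ)sin(α+β))})²].
With α = 87.3°, φ = 31.9°, δ = 15.1°, β = 2.2°: K_a = 0.3068.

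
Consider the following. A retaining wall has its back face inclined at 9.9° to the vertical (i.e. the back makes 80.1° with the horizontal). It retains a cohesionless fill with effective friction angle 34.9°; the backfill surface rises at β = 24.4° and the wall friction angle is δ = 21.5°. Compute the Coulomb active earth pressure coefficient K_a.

0.486

K_a = sin²(α+φ) / [sin²α · sin(α−δ) · (1 + √{sin(φ+δ)sin(φ−β) / (sin(α−δ)sin(α+β))})²].
With α = 80.1°, φ = 34.9°, δ = 21.5°, β = 24.4°: K_a = 0.4859.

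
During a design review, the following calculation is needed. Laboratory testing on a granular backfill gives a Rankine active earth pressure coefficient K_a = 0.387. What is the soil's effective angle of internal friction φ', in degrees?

26.2°

K_a = tan²(45° − φ/2) ⇒ 45° − φ/2 = arctan(√0.387) = 31.89°.
φ = 2(45° − 31.89°) = 26.23°.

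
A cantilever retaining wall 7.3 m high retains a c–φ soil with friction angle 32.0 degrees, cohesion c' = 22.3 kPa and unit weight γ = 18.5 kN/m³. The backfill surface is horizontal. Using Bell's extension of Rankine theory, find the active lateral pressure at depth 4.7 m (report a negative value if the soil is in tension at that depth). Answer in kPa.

K_a = (1 − sin φ)/(1 + sin φ) = 0.3073.
σ_a = K_a γ z − 2c√K_a = 0.3073×18.5×4.7 − 2×22.3×0.5543 = 1.994 kPa.

1.99 kPa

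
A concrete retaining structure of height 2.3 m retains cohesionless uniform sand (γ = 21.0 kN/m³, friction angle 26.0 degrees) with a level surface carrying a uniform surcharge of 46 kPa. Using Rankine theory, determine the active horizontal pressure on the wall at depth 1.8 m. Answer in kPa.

K_a = (1 − sin φ)/(1 + sin φ) = 0.3905.
σ_v = γz + q = 21.0 × 1.8 + 46 = 83.80 kPa.
σ_h = K_a σ_v = 0.3905 × 83.80 = 32.72 kPa.

32.7 kPa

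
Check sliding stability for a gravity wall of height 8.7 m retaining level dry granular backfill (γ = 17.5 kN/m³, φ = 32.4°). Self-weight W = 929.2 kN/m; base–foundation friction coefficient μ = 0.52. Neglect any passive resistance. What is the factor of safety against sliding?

2.41

K_a = tan²(45° − 32.4°/2) = 0.3022.
P_a = ½K_aγH² = 0.5×0.3022×17.5×8.7² = 200.2 kN/m, acting at H/3 = 2.900 m above the base.
FS_sliding = μW / P_a = 0.52×929.2 / 200.2 = 2.414.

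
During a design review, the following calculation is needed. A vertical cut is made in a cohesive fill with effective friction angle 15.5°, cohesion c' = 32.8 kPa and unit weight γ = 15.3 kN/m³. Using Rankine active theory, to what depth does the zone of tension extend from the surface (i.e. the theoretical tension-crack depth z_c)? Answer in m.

5.64 m

K_a = tan²(45° − 15.5°/2) = 0.5782; √K_a = 0.7604.
The active pressure is zero where K_a γ z = 2c√K_a, so z_c = 2c/(γ√K_a) = 2×32.8/(15.3×0.7604) = 5.638 m.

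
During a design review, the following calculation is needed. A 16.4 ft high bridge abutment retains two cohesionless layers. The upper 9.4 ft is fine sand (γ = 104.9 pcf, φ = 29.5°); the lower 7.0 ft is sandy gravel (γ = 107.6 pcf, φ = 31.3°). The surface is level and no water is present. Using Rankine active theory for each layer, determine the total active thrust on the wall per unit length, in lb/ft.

K_a1 = tan²(45°−29.5°/2) = 0.3401; K_a2 = tan²(45°−31.3°/2) = 0.3162.
Layer 1: σ at base = K_a1 γ₁ h₁ = 335.4 psf; P₁ = ½×335.4×9.4 = 1576.
Layer 2: σ_v at top = γ₁h₁ = 986.1; σ_h top = K_a2×986.1 = 311.8; σ_h base = K_a2×(986.1+107.6×7.0) = 550.0.
P₂ = ½(311.8+550.0)×7.0 = 3016. Total P_a = 1576+3016 = 4592 lb/ft.

4590 lb/ft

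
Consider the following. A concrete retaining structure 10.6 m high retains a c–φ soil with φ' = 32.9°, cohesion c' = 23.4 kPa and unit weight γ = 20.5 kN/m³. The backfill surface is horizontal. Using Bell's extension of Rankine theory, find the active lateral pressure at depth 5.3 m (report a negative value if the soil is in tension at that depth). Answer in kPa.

K_a = (1 − sin φ)/(1 + sin φ) = 0.2960.
σ_a = K_a γ z − 2c√K_a = 0.2960×20.5×5.3 − 2×23.4×0.5441 = 6.700 kPa.

6.70 kPa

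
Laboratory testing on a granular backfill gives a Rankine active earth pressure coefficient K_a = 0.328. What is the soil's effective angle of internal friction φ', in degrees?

K_a = tan²(45° − φ/2) ⇒ 45° − φ/2 = arctan(√0.328) = 29.80°.
φ = 2(45° − 29.80°) = 30.40°.

30.4°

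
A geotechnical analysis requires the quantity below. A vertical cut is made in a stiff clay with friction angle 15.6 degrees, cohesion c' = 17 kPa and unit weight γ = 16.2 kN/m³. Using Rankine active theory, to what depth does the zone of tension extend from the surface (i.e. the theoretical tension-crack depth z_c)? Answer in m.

2.77 m

K_a = tan²(45° − 15.6°/2) = 0.5761; √K_a = 0.7590.
The active pressure is zero where K_a γ z = 2c√K_a, so z_c = 2c/(γ√K_a) = 2×17/(16.2×0.7590) = 2.765 m.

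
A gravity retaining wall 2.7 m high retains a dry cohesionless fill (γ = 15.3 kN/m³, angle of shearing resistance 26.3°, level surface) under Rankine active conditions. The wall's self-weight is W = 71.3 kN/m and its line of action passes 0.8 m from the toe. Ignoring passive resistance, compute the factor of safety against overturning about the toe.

2.94

K_a = tan²(45° − 26.3°/2) = 0.3859.
P_a = ½K_aγH² = 0.5×0.3859×15.3×2.7² = 21.52 kN/m, acting at H/3 = 0.9000 m above the base.
Overturning moment M_o = P_a × H/3 = 21.52 × 0.9000 = 19.37.
Resisting moment M_r = W × 0.8 = 71.3 × 0.8 = 57.04.
FS_overturning = M_r/M_o = 57.04/19.37 = 2.945.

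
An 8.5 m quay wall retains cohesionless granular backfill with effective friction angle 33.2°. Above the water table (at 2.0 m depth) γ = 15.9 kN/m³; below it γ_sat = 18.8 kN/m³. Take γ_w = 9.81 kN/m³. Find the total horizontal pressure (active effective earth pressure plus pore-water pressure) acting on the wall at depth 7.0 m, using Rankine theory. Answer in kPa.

K_a = (1 − sin φ)/(1 + sin φ) = 0.2924.
γ' = 18.8 − 9.81 = 8.990 kN/m³.
Effective vertical stress at 7.0 m: σ'_v = 15.9×2.0 + 8.990×5.00 = 76.75 kPa.
σ'_h = K_a σ'_v = 0.2924 × 76.75 = 22.44 kPa; u = γ_w × 5.00 = 49.05 kPa.
Total σ_h = 22.44 + 49.05 = 71.49 kPa.

71.5 kPa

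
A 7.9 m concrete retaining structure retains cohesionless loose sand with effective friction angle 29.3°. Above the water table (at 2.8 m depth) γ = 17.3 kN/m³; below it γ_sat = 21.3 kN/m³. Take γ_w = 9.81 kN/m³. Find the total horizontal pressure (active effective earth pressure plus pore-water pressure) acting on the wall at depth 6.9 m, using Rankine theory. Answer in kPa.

73.0 kPa

K_a = (1 − sin φ)/(1 + sin φ) = 0.3428.
γ' = 21.3 − 9.81 = 11.49 kN/m³.
Effective vertical stress at 6.9 m: σ'_v = 17.3×2.8 + 11.49×4.10 = 95.55 kPa.
σ'_h = K_a σ'_v = 0.3428 × 95.55 = 32.76 kPa; u = γ_w × 4.10 = 40.22 kPa.
Total σ_h = 32.76 + 40.22 = 72.98 kPa.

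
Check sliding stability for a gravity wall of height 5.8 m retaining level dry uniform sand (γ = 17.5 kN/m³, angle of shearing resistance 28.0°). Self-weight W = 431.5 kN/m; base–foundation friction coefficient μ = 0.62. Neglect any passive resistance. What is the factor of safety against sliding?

2.52

K_a = tan²(45° − 28.0°/2) = 0.3610.
P_a = ½K_aγH² = 0.5×0.3610×17.5×5.8² = 106.3 kN/m, acting at H/3 = 1.933 m above the base.
FS_sliding = μW / P_a = 0.62×431.5 / 106.3 = 2.517.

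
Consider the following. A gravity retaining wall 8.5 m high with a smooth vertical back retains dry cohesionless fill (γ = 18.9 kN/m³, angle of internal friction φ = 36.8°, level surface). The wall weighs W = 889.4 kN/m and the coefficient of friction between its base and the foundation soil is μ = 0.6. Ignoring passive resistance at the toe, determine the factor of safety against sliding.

3.12

K_a = tan²(45° − 36.8°/2) = 0.2508.
P_a = ½K_aγH² = 0.5×0.2508×18.9×8.5² = 171.2 kN/m, acting at H/3 = 2.833 m above the base.
FS_sliding = μW / P_a = 0.6×889.4 / 171.2 = 3.117.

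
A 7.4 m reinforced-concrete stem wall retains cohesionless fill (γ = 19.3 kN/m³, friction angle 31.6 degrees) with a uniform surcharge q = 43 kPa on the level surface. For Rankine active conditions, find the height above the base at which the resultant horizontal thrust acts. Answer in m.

K_a = 0.3123.
Triangular part P₁ = ½K_aγH² = 165.1 at H/3 = 2.467 m; rectangular part P₂ = K_a q H = 99.39 at H/2 = 3.700 m.
ȳ = (P₁·2.467 + P₂·3.700)/(P₁+P₂) = 2.930 m.

2.93 m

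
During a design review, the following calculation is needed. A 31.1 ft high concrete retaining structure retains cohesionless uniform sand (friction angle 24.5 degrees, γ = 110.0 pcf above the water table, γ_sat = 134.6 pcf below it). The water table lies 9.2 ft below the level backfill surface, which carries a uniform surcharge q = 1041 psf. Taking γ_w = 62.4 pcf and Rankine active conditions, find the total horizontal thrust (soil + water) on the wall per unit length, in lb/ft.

K_a = tan²(45° − φ/2) = 0.4137.
γ' = 134.6 − 62.4 = 72.20 pcf. h₂ = H − d_w = 21.9 ft.
σ'_h: at surface K_a·q = 430.7; at WT K_a(q+γd_w) = 849.4; at base K_a(q+γd_w+γ'h₂) = 1504 psf.
P₁ = ½(430.7+849.4)×9.2 = 5888; P₂ = ½(849.4+1504)×21.9 = 25770; P_w = ½γ_w h₂² = 14960.
Total = 5888+25770+14960 = 46620 lb/ft.

46600 lb/ft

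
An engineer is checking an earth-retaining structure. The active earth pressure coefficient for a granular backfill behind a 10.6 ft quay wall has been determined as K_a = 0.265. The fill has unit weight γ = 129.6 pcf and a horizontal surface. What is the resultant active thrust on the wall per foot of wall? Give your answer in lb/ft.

1930 lb/ft

P = ½ K_a γ H² = 0.5 × 0.265 × 129.6 × 10.6² = 1929 lb/ft.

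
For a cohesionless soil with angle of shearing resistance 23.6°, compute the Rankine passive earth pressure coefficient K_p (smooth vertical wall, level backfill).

2.34

K_p = (1 + sin φ)/(1 − sin φ) = tan²(45° + 23.6°/2) = 2.335.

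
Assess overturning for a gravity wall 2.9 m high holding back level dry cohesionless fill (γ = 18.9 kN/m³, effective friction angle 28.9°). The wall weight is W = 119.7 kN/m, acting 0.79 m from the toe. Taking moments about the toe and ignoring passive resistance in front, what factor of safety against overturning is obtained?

3.53

K_a = tan²(45° − 28.9°/2) = 0.3484.
P_a = ½K_aγH² = 0.5×0.3484×18.9×2.9² = 27.69 kN/m, acting at H/3 = 0.9667 m above the base.
Overturning moment M_o = P_a × H/3 = 27.69 × 0.9667 = 26.76.
Resisting moment M_r = W × 0.79 = 119.7 × 0.79 = 94.56.
FS_overturning = M_r/M_o = 94.56/26.76 = 3.533.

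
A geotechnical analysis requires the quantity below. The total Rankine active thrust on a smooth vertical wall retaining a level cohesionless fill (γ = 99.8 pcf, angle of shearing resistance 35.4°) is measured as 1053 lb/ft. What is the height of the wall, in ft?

K_a = 0.2664. P_a = ½ K_a γ H² ⇒ H = √(2P_a/(K_a γ)).
H = √(2×1053/(0.2664×99.8)) = 8.900 ft.

8.90 ft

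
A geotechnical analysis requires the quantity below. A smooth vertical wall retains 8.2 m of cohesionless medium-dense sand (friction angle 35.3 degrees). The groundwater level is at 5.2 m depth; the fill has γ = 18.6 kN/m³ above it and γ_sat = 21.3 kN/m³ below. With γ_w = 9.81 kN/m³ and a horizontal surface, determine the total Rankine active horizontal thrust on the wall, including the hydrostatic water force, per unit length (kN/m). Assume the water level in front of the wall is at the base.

K_a = tan²(45° − φ/2) = 0.2675.
γ' = 21.3 − 9.81 = 11.49 kN/m³. Depth below WT = 3.0 m.
σ'_h at WT = K_a γ d_w = 25.88 kPa; at base = 25.88 + K_a γ' × 3.0 = 35.10 kPa.
P₁ (0–5.2 m) = ½×25.88×5.2 = 67.28. P₂ (5.2–8.2 m) = ½(25.88+35.10)×3.0 = 91.46.
P_w = ½ γ_w h₂² = 0.5×9.81×3.0² = 44.14. Total = 67.28+91.46+44.14 = 202.9 kN/m.

203 kN/m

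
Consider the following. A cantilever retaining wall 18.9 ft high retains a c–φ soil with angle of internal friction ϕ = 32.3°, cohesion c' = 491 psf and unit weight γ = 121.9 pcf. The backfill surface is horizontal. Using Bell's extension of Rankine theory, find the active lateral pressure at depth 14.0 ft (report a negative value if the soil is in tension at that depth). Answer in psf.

K_a = (1 − sin φ)/(1 + sin φ) = 0.3035.
σ_a = K_a γ z − 2c√K_a = 0.3035×121.9×14.0 − 2×491×0.5509 = -23.05 psf.

-23.1 psf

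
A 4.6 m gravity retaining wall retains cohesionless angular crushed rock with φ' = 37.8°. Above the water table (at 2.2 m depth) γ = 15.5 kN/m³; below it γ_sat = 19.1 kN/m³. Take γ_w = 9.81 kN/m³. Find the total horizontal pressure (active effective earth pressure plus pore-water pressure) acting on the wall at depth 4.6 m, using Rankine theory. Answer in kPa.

K_a = (1 − sin φ)/(1 + sin φ) = 0.2400.
γ' = 19.1 − 9.81 = 9.290 kN/m³.
Effective vertical stress at 4.6 m: σ'_v = 15.5×2.2 + 9.290×2.40 = 56.40 kPa.
σ'_h = K_a σ'_v = 0.2400 × 56.40 = 13.53 kPa; u = γ_w × 2.40 = 23.54 kPa.
Total σ_h = 13.53 + 23.54 = 37.08 kPa.

37.1 kPa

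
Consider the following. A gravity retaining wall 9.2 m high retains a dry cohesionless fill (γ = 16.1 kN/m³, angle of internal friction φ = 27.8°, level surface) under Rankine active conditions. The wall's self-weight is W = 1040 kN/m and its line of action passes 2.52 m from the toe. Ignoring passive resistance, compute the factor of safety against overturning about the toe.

K_a = tan²(45° − 27.8°/2) = 0.3639.
P_a = ½K_aγH² = 0.5×0.3639×16.1×9.2² = 247.9 kN/m, acting at H/3 = 3.067 m above the base.
Overturning moment M_o = P_a × H/3 = 247.9 × 3.067 = 760.4.
Resisting moment M_r = W × 2.52 = 1040 × 2.52 = 2621.
FS_overturning = M_r/M_o = 2621/760.4 = 3.447.

3.45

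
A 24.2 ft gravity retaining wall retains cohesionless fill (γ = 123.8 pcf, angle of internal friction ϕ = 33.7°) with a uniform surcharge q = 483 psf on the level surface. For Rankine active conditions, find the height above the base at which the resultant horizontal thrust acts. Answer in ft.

9.05 ft

K_a = 0.2863.
Triangular part P₁ = ½K_aγH² = 10380 at H/3 = 8.067 ft; rectangular part P₂ = K_a q H = 3346 at H/2 = 12.10 ft.
ȳ = (P₁·8.067 + P₂·12.10)/(P₁+P₂) = 9.050 ft.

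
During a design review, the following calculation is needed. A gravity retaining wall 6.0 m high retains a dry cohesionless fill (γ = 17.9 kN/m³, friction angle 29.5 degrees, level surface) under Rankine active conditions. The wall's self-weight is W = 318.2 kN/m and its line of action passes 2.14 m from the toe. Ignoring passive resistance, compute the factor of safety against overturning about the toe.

3.11

K_a = tan²(45° − 29.5°/2) = 0.3401.
P_a = ½K_aγH² = 0.5×0.3401×17.9×6.0² = 109.6 kN/m, acting at H/3 = 2.000 m above the base.
Overturning moment M_o = P_a × H/3 = 109.6 × 2.000 = 219.2.
Resisting moment M_r = W × 2.14 = 318.2 × 2.14 = 680.9.
FS_overturning = M_r/M_o = 680.9/219.2 = 3.107.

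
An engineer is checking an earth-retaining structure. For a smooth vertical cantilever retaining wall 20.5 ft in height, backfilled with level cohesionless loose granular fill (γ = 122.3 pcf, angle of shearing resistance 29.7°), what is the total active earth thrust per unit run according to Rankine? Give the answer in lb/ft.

K_a = tan²(45° − φ/2) = 0.3374.
P_a = ½ K_a γ H² = 0.5 × 0.3374 × 122.3 × 20.5² = 8670 lb/ft.

8670 lb/ft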